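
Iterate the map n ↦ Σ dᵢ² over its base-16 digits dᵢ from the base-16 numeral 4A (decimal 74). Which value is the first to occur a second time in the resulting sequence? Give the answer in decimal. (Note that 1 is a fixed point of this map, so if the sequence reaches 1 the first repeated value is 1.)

74 = (4,10)_16 → 4² + 10² = 16 + 100 = 116
116 = (7,4)_16 → 7² + 4² = 49 + 16 = 65
65 = (4,1)_16 → 4² + 1² = 16 + 1 = 17
17 = (1,1)_16 → 1² + 1² = 1 + 1 = 2
2 = (2)_16 → 2² = 4
4 = (4)_16 → 4² = 16
16 = (1,0)_16 → 1² + 0² = 1 + 0 = 1  — reached the fixed point 1.
1 → 1, so 1 is the first repeated value.

1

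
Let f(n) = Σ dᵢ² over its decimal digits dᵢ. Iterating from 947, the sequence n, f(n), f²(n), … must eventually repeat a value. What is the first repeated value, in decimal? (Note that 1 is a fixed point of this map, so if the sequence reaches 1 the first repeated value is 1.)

947 → 9² + 4² + 7² = 81 + 16 + 49 = 146
146 → 1² + 4² + 6² = 1 + 16 + 36 = 53
53 → 5² + 3² = 25 + 9 = 34
34 → 3² + 4² = 9 + 16 = 25
25 → 2² + 5² = 4 + 25 = 29
29 → 2² + 9² = 4 + 81 = 85
85 → 8² + 5² = 64 + 25 = 89
89 → 8² + 9² = 64 + 81 = 145
145 → 1² + 4² + 5² = 1 + 16 + 25 = 42
42 → 4² + 2² = 16 + 4 = 20
20 → 2² + 0² = 4 + 0 = 4
4 → 4² = 16
16 → 1² + 6² = 1 + 36 = 37
37 → 3² + 7² = 9 + 49 = 58
58 → 5² + 8² = 25 + 64 = 89  — 89 already appeared earlier.

89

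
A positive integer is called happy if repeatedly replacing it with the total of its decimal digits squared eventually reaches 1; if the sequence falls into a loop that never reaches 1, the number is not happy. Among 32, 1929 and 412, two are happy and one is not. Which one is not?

32: 32 → 13 → 10 → 1  — reaches 1 (happy)
1929: 1929 → 167 → 86 → 100 → 1  — reaches 1 (happy)
412: 412 → 21 → 5 → 25 → 29 → 85 → 89 → 145 → 42 → 20 → 4 → 16 → 37 → 58 → 89  — repeats 89 (not happy)

412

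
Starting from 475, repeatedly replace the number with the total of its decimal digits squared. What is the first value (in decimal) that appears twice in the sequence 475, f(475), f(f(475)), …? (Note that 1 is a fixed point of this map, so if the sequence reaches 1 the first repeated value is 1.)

37

475 → 90
90 → 81
81 → 65
65 → 61
61 → 37
37 → 58
58 → 89
89 → 145
145 → 42
42 → 20
20 → 4
4 → 16
16 → 37  — 37 already appeared earlier.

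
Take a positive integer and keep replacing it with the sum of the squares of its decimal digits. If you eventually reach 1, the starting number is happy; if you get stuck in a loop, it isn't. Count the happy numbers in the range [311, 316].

311: 311 → 11 → 2 → 4 → 16 → 37 → 58 → 89 → 145 → 42 → 20 → 4  — not happy
312: 312 → 14 → 17 → 50 → 25 → 29 → 85 → 89 → 145 → 42 → 20 → 4 → 16 → 37 → 58 → 89  — not happy
313: 313 → 19 → 82 → 68 → 100 → 1  — happy
314: 314 → 26 → 40 → 16 → 37 → 58 → 89 → 145 → 42 → 20 → 4 → 16  — not happy
315: 315 → 35 → 34 → 25 → 29 → 85 → 89 → 145 → 42 → 20 → 4 → 16 → 37 → 58 → 89  — not happy
316: 316 → 46 → 52 → 29 → 85 → 89 → 145 → 42 → 20 → 4 → 16 → 37 → 58 → 89  — not happy
happy: 313

1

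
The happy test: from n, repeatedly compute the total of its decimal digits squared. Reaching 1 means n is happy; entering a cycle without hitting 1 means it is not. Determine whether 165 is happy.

165 → 62
62 → 40
40 → 16
16 → 37
37 → 58
58 → 89
89 → 145
145 → 42
42 → 20
20 → 4
4 → 16  — 16 already seen; the sequence cycles without reaching 1.

not happy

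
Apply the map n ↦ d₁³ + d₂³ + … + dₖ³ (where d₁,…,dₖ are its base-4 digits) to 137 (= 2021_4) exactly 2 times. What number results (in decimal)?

137 = (2,0,2,1)_4 → 17
17 = (1,0,1)_4 → 2

2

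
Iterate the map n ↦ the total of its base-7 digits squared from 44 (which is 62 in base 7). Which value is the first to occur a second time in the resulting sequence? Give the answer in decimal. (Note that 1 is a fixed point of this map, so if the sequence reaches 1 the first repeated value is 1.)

2

44 = (6,2)_7 → 6² + 2² = 36 + 4 = 40
40 = (5,5)_7 → 5² + 5² = 25 + 25 = 50
50 = (1,0,1)_7 → 1² + 0² + 1² = 1 + 0 + 1 = 2
2 = (2)_7 → 2² = 4
4 = (4)_7 → 4² = 16
16 = (2,2)_7 → 2² + 2² = 4 + 4 = 8
8 = (1,1)_7 → 1² + 1² = 1 + 1 = 2  — 2 already appeared earlier.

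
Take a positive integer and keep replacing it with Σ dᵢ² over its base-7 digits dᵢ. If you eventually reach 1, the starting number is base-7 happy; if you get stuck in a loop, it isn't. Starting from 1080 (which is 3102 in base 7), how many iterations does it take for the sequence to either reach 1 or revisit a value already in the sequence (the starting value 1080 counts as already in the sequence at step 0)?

6

1080 = (3,1,0,2)_7 → 3² + 1² + 0² + 2² = 14
14 = (2,0)_7 → 2² + 0² = 4
4 = (4)_7 → 4² = 16
16 = (2,2)_7 → 2² + 2² = 8
8 = (1,1)_7 → 1² + 1² = 2
2 = (2)_7 → 2² = 4  — 4 repeats.
That took 6 steps.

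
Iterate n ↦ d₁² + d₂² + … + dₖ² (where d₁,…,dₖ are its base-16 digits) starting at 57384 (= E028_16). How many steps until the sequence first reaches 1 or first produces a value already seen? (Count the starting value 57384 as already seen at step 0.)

7

57384 = (14,0,2,8)_16 → 14² + 0² + 2² + 8² = 264
264 = (1,0,8)_16 → 1² + 0² + 8² = 65
65 = (4,1)_16 → 4² + 1² = 17
17 = (1,1)_16 → 1² + 1² = 2
2 = (2)_16 → 2² = 4
4 = (4)_16 → 4² = 16
16 = (1,0)_16 → 1² + 0² = 1  — reached 1.
That took 7 steps.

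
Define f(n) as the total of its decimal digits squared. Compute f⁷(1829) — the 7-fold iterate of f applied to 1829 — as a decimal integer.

89

1829 → 150
150 → 26
26 → 40
40 → 16
16 → 37
37 → 58
58 → 89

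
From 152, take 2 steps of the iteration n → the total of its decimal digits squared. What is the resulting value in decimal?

152 → 30
30 → 9

9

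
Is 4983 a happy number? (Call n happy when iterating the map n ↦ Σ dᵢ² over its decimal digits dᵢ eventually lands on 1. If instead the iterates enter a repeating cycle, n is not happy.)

4983 → 4² + 9² + 8² + 3² = 170
170 → 1² + 7² + 0² = 50
50 → 5² + 0² = 25
25 → 2² + 5² = 29
29 → 2² + 9² = 85
85 → 8² + 5² = 89
89 → 8² + 9² = 145
145 → 1² + 4² + 5² = 42
42 → 4² + 2² = 20
20 → 2² + 0² = 4
4 → 4² = 16
16 → 1² + 6² = 37
37 → 3² + 7² = 58
58 → 5² + 8² = 89  — 89 already seen; the sequence cycles without reaching 1.

not happy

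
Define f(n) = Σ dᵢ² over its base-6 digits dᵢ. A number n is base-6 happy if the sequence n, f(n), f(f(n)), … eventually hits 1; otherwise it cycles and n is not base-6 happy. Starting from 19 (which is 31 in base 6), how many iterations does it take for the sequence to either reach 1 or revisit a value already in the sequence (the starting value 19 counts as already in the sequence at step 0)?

10

19 = (3,1)_6 → 3² + 1² = 9 + 1 = 10
10 = (1,4)_6 → 1² + 4² = 1 + 16 = 17
17 = (2,5)_6 → 2² + 5² = 4 + 25 = 29
29 = (4,5)_6 → 4² + 5² = 16 + 25 = 41
41 = (1,0,5)_6 → 1² + 0² + 5² = 1 + 0 + 25 = 26
26 = (4,2)_6 → 4² + 2² = 16 + 4 = 20
20 = (3,2)_6 → 3² + 2² = 9 + 4 = 13
13 = (2,1)_6 → 2² + 1² = 4 + 1 = 5
5 = (5)_6 → 5² = 25
25 = (4,1)_6 → 4² + 1² = 16 + 1 = 17  — 17 repeats.
That took 10 steps.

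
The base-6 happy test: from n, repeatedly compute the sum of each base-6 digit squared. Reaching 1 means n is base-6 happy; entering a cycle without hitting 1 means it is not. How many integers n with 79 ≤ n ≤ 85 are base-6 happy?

1

79: 79 → 6 → 1  — base-6 happy
80: 80 → 9 → 10 → 17 → 29 → 41 → 26 → 20 → 13 → 5 → 25 → 17  — not base-6 happy
81: 81 → 14 → 8 → 5 → 25 → 17 → 29 → 41 → 26 → 20 → 13 → 5  — not base-6 happy
82: 82 → 21 → 18 → 9 → 10 → 17 → 29 → 41 → 26 → 20 → 13 → 5 → 25 → 17  — not base-6 happy
83: 83 → 30 → 25 → 17 → 29 → 41 → 26 → 20 → 13 → 5 → 25  — not base-6 happy
84: 84 → 8 → 5 → 25 → 17 → 29 → 41 → 26 → 20 → 13 → 5  — not base-6 happy
85: 85 → 9 → 10 → 17 → 29 → 41 → 26 → 20 → 13 → 5 → 25 → 17  — not base-6 happy
base-6 happy: 79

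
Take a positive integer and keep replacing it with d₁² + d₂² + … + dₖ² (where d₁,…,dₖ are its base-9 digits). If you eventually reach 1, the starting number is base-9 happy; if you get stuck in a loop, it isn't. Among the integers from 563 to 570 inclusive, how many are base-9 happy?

1

563: 563 → 125 → 81 → 1  (reaches 1)
564: 564 → 136 → 38 → 20 → 8 → 64 → 50 → 50  (repeats 50)
565: 565 → 149 → 75 → 73 → 65 → 53 → 89 → 65  (repeats 65)
566: 566 → 164 → 8 → 64 → 50 → 50  (repeats 50)
567: 567 → 49 → 41 → 41  (repeats 41)
568: 568 → 50 → 50  (repeats 50)
569: 569 → 53 → 89 → 65 → 53  (repeats 53)
570: 570 → 58 → 52 → 74 → 68 → 74  (repeats 74)
base-9 happy: 563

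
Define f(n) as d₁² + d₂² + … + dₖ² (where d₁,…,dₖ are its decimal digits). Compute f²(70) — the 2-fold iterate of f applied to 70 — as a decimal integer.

97

70 → 49
49 → 97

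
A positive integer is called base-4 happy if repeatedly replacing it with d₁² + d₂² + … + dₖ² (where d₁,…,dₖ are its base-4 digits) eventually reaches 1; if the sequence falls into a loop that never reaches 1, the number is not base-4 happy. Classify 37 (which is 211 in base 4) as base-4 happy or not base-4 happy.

base-4 happy

37 = (2,1,1)_4 → 2² + 1² + 1² = 4 + 1 + 1 = 6
6 = (1,2)_4 → 1² + 2² = 1 + 4 = 5
5 = (1,1)_4 → 1² + 1² = 1 + 1 = 2
2 = (2)_4 → 2² = 4
4 = (1,0)_4 → 1² + 0² = 1 + 0 = 1  — reached 1.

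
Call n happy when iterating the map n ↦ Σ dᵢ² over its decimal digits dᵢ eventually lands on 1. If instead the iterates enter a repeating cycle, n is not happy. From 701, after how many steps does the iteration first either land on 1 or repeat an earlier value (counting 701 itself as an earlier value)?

701 → 7² + 0² + 1² = 49 + 0 + 1 = 50
50 → 5² + 0² = 25 + 0 = 25
25 → 2² + 5² = 4 + 25 = 29
29 → 2² + 9² = 4 + 81 = 85
85 → 8² + 5² = 64 + 25 = 89
89 → 8² + 9² = 64 + 81 = 145
145 → 1² + 4² + 5² = 1 + 16 + 25 = 42
42 → 4² + 2² = 16 + 4 = 20
20 → 2² + 0² = 4 + 0 = 4
4 → 4² = 16
16 → 1² + 6² = 1 + 36 = 37
37 → 3² + 7² = 9 + 49 = 58
58 → 5² + 8² = 25 + 64 = 89  — 89 repeats.
That took 13 steps.

13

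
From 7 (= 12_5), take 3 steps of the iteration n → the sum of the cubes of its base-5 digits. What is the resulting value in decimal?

35

7 = (1,2)_5 → 1³ + 2³ = 1 + 8 = 9
9 = (1,4)_5 → 1³ + 4³ = 1 + 64 = 65
65 = (2,3,0)_5 → 2³ + 3³ + 0³ = 8 + 27 + 0 = 35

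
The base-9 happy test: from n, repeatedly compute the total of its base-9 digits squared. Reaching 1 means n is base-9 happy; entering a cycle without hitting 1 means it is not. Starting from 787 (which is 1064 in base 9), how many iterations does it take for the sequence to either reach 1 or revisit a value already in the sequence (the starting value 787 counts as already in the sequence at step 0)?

787 = (1,0,6,4)_9 → 1² + 0² + 6² + 4² = 53
53 = (5,8)_9 → 5² + 8² = 89
89 = (1,0,8)_9 → 1² + 0² + 8² = 65
65 = (7,2)_9 → 7² + 2² = 53  — 53 repeats.
That took 4 steps.

4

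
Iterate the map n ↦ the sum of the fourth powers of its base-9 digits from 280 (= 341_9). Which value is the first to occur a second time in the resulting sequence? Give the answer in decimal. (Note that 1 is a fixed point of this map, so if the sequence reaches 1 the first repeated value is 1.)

4098

280 = (3,4,1)_9 → 3⁴ + 4⁴ + 1⁴ = 338
338 = (4,1,5)_9 → 4⁴ + 1⁴ + 5⁴ = 882
882 = (1,1,8,0)_9 → 1⁴ + 1⁴ + 8⁴ + 0⁴ = 4098
4098 = (5,5,5,3)_9 → 5⁴ + 5⁴ + 5⁴ + 3⁴ = 1956
1956 = (2,6,1,3)_9 → 2⁴ + 6⁴ + 1⁴ + 3⁴ = 1394
1394 = (1,8,1,8)_9 → 1⁴ + 8⁴ + 1⁴ + 8⁴ = 8194
8194 = (1,2,2,1,4)_9 → 1⁴ + 2⁴ + 2⁴ + 1⁴ + 4⁴ = 290
290 = (3,5,2)_9 → 3⁴ + 5⁴ + 2⁴ = 722
722 = (8,8,2)_9 → 8⁴ + 8⁴ + 2⁴ = 8208
8208 = (1,2,2,3,0)_9 → 1⁴ + 2⁴ + 2⁴ + 3⁴ + 0⁴ = 114
114 = (1,3,6)_9 → 1⁴ + 3⁴ + 6⁴ = 1378
1378 = (1,8,0,1)_9 → 1⁴ + 8⁴ + 0⁴ + 1⁴ = 4098  — 4098 already appeared earlier.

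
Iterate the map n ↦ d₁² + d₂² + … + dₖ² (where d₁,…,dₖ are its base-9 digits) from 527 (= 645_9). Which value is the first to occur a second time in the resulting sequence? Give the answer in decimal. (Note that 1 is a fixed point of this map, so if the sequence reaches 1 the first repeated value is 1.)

527 = (6,4,5)_9 → 6² + 4² + 5² = 36 + 16 + 25 = 77
77 = (8,5)_9 → 8² + 5² = 64 + 25 = 89
89 = (1,0,8)_9 → 1² + 0² + 8² = 1 + 0 + 64 = 65
65 = (7,2)_9 → 7² + 2² = 49 + 4 = 53
53 = (5,8)_9 → 5² + 8² = 25 + 64 = 89  — 89 already appeared earlier.

89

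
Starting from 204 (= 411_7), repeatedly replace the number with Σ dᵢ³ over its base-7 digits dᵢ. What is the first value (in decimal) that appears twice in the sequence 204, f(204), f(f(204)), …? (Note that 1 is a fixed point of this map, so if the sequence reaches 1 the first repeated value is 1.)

36

204 = (4,1,1)_7 → 66
66 = (1,2,3)_7 → 36
36 = (5,1)_7 → 126
126 = (2,4,0)_7 → 72
72 = (1,3,2)_7 → 36  — 36 already appeared earlier.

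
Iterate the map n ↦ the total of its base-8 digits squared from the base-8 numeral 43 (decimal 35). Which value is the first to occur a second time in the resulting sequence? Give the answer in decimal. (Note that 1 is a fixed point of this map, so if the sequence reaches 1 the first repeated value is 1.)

35 = (4,3)_8 → 4² + 3² = 16 + 9 = 25
25 = (3,1)_8 → 3² + 1² = 9 + 1 = 10
10 = (1,2)_8 → 1² + 2² = 1 + 4 = 5
5 = (5)_8 → 5² = 25  — 25 already appeared earlier.

25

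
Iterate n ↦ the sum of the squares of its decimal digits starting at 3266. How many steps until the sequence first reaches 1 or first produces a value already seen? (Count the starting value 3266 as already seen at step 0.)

10

3266 → 3² + 2² + 6² + 6² = 9 + 4 + 36 + 36 = 85
85 → 8² + 5² = 64 + 25 = 89
89 → 8² + 9² = 64 + 81 = 145
145 → 1² + 4² + 5² = 1 + 16 + 25 = 42
42 → 4² + 2² = 16 + 4 = 20
20 → 2² + 0² = 4 + 0 = 4
4 → 4² = 16
16 → 1² + 6² = 1 + 36 = 37
37 → 3² + 7² = 9 + 49 = 58
58 → 5² + 8² = 25 + 64 = 89  — 89 repeats.
That took 10 steps.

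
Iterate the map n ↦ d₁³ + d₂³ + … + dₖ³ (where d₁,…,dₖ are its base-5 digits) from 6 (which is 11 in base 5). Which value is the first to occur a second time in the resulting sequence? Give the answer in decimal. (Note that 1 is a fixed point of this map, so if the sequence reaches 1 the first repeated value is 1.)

6 = (1,1)_5 → 1³ + 1³ = 2
2 = (2)_5 → 2³ = 8
8 = (1,3)_5 → 1³ + 3³ = 28
28 = (1,0,3)_5 → 1³ + 0³ + 3³ = 28  — 28 already appeared earlier.

28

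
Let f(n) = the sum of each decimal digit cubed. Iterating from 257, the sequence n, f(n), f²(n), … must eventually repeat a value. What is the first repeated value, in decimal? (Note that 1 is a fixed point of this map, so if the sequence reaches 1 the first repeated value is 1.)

257 → 2³ + 5³ + 7³ = 476
476 → 4³ + 7³ + 6³ = 623
623 → 6³ + 2³ + 3³ = 251
251 → 2³ + 5³ + 1³ = 134
134 → 1³ + 3³ + 4³ = 92
92 → 9³ + 2³ = 737
737 → 7³ + 3³ + 7³ = 713
713 → 7³ + 1³ + 3³ = 371
371 → 3³ + 7³ + 1³ = 371  — 371 already appeared earlier.

371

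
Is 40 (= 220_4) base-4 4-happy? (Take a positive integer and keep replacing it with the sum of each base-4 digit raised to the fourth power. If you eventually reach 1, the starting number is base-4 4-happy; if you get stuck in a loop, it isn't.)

base-4 4-happy

40 = (2,2,0)_4 → 2⁴ + 2⁴ + 0⁴ = 16 + 16 + 0 = 32
32 = (2,0,0)_4 → 2⁴ + 0⁴ + 0⁴ = 16 + 0 + 0 = 16
16 = (1,0,0)_4 → 1⁴ + 0⁴ + 0⁴ = 1 + 0 + 0 = 1  — reached 1.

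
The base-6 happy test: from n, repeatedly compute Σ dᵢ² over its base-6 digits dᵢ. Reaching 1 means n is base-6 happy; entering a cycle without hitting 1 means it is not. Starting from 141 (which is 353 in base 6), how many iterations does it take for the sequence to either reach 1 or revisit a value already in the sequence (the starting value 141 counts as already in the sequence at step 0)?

13

141 = (3,5,3)_6 → 3² + 5² + 3² = 43
43 = (1,1,1)_6 → 1² + 1² + 1² = 3
3 = (3)_6 → 3² = 9
9 = (1,3)_6 → 1² + 3² = 10
10 = (1,4)_6 → 1² + 4² = 17
17 = (2,5)_6 → 2² + 5² = 29
29 = (4,5)_6 → 4² + 5² = 41
41 = (1,0,5)_6 → 1² + 0² + 5² = 26
26 = (4,2)_6 → 4² + 2² = 20
20 = (3,2)_6 → 3² + 2² = 13
13 = (2,1)_6 → 2² + 1² = 5
5 = (5)_6 → 5² = 25
25 = (4,1)_6 → 4² + 1² = 17  — 17 repeats.
That took 13 steps.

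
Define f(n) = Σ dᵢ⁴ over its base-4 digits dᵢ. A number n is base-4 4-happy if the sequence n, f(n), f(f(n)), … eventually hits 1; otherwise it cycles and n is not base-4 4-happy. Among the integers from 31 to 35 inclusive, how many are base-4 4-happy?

31: 31 → 163 → 113 → 83 → 83  — not base-4 4-happy
32: 32 → 16 → 1  — base-4 4-happy
33: 33 → 17 → 2 → 16 → 1  — base-4 4-happy
34: 34 → 32 → 16 → 1  — base-4 4-happy
35: 35 → 97 → 18 → 17 → 2 → 16 → 1  — base-4 4-happy
base-4 4-happy: 32, 33, 34, 35

4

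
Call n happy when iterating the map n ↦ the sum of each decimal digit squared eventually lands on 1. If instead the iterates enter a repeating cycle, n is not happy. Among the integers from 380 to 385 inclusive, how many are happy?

380: 380 → 73 → 58 → 89 → 145 → 42 → 20 → 4 → 16 → 37 → 58  — not happy
381: 381 → 74 → 65 → 61 → 37 → 58 → 89 → 145 → 42 → 20 → 4 → 16 → 37  — not happy
382: 382 → 77 → 98 → 145 → 42 → 20 → 4 → 16 → 37 → 58 → 89 → 145  — not happy
383: 383 → 82 → 68 → 100 → 1  — happy
384: 384 → 89 → 145 → 42 → 20 → 4 → 16 → 37 → 58 → 89  — not happy
385: 385 → 98 → 145 → 42 → 20 → 4 → 16 → 37 → 58 → 89 → 145  — not happy
happy: 383

1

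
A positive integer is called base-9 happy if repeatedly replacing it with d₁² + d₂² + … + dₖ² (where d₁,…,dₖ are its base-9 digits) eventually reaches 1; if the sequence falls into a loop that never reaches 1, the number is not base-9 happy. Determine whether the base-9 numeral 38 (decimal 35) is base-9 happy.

35 = (3,8)_9 → 3² + 8² = 9 + 64 = 73
73 = (8,1)_9 → 8² + 1² = 64 + 1 = 65
65 = (7,2)_9 → 7² + 2² = 49 + 4 = 53
53 = (5,8)_9 → 5² + 8² = 25 + 64 = 89
89 = (1,0,8)_9 → 1² + 0² + 8² = 1 + 0 + 64 = 65  — 65 already seen; the sequence cycles without reaching 1.

not base-9 happy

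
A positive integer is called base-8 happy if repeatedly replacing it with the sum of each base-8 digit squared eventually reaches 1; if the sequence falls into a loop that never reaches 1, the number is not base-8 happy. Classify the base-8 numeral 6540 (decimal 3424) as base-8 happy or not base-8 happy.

3424 = (6,5,4,0)_8 → 6² + 5² + 4² + 0² = 77
77 = (1,1,5)_8 → 1² + 1² + 5² = 27
27 = (3,3)_8 → 3² + 3² = 18
18 = (2,2)_8 → 2² + 2² = 8
8 = (1,0)_8 → 1² + 0² = 1  — reached 1.

base-8 happy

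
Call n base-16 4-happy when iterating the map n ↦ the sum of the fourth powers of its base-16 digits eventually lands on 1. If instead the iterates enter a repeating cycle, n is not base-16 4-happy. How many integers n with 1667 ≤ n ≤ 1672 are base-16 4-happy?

1667: 1667 → 5473 → 1923 → 6578 → 21219 → 39138 → 49089 → 86003 → 101588 → 53650 → 35139 → 10994 → 60657 → 109778 → 59314 → 55474 → 47314 → 47314  — not base-16 4-happy
1668: 1668 → 5648 → 1298 → 642 → 4128 → 17 → 2 → 16 → 1  — base-16 4-happy
1669: 1669 → 6017 → 6499 → 7939 → 50707 → 22114 → 3233 → 30737 → 6499  — not base-16 4-happy
1670: 1670 → 6688 → 10017 → 2434 → 10673 → 21219 → 39138 → 49089 → 86003 → 101588 → 53650 → 35139 → 10994 → 60657 → 109778 → 59314 → 55474 → 47314 → 47314  — not base-16 4-happy
1671: 1671 → 7793 → 40819 → 59668 → 45234 → 29298 → 4834 → 38449 → 7939 → 50707 → 22114 → 3233 → 30737 → 6499 → 7939  — not base-16 4-happy
1672: 1672 → 9488 → 642 → 4128 → 17 → 2 → 16 → 1  — base-16 4-happy
base-16 4-happy: 1668, 1672

2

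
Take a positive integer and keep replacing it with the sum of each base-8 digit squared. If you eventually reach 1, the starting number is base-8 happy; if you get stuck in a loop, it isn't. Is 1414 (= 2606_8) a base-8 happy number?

1414 = (2,6,0,6)_8 → 2² + 6² + 0² + 6² = 76
76 = (1,1,4)_8 → 1² + 1² + 4² = 18
18 = (2,2)_8 → 2² + 2² = 8
8 = (1,0)_8 → 1² + 0² = 1  — reached 1.

base-8 happy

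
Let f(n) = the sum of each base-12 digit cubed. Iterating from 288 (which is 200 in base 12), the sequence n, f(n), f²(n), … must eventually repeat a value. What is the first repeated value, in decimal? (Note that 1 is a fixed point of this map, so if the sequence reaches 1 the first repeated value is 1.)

288 = (2,0,0)_12 → 2³ + 0³ + 0³ = 8 + 0 + 0 = 8
8 = (8)_12 → 8³ = 512
512 = (3,6,8)_12 → 3³ + 6³ + 8³ = 27 + 216 + 512 = 755
755 = (5,2,11)_12 → 5³ + 2³ + 11³ = 125 + 8 + 1331 = 1464
1464 = (10,2,0)_12 → 10³ + 2³ + 0³ = 1000 + 8 + 0 = 1008
1008 = (7,0,0)_12 → 7³ + 0³ + 0³ = 343 + 0 + 0 = 343
343 = (2,4,7)_12 → 2³ + 4³ + 7³ = 8 + 64 + 343 = 415
415 = (2,10,7)_12 → 2³ + 10³ + 7³ = 8 + 1000 + 343 = 1351
1351 = (9,4,7)_12 → 9³ + 4³ + 7³ = 729 + 64 + 343 = 1136
1136 = (7,10,8)_12 → 7³ + 10³ + 8³ = 343 + 1000 + 512 = 1855
1855 = (1,0,10,7)_12 → 1³ + 0³ + 10³ + 7³ = 1 + 0 + 1000 + 343 = 1344
1344 = (9,4,0)_12 → 9³ + 4³ + 0³ = 729 + 64 + 0 = 793
793 = (5,6,1)_12 → 5³ + 6³ + 1³ = 125 + 216 + 1 = 342
342 = (2,4,6)_12 → 2³ + 4³ + 6³ = 8 + 64 + 216 = 288  — 288 already appeared earlier.

288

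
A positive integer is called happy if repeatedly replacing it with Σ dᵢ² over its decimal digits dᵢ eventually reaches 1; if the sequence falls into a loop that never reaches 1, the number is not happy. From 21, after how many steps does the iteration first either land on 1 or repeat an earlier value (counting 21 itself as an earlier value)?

21 → 2² + 1² = 4 + 1 = 5
5 → 5² = 25
25 → 2² + 5² = 4 + 25 = 29
29 → 2² + 9² = 4 + 81 = 85
85 → 8² + 5² = 64 + 25 = 89
89 → 8² + 9² = 64 + 81 = 145
145 → 1² + 4² + 5² = 1 + 16 + 25 = 42
42 → 4² + 2² = 16 + 4 = 20
20 → 2² + 0² = 4 + 0 = 4
4 → 4² = 16
16 → 1² + 6² = 1 + 36 = 37
37 → 3² + 7² = 9 + 49 = 58
58 → 5² + 8² = 25 + 64 = 89  — 89 repeats.
That took 13 steps.

13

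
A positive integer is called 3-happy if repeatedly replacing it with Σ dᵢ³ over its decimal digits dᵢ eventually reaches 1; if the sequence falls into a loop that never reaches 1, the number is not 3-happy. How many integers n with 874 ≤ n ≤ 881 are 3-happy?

1

874: 874 → 919 → 1459 → 919  (repeats 919)
875: 875 → 980 → 1241 → 74 → 407 → 407  (repeats 407)
876: 876 → 1071 → 345 → 216 → 225 → 141 → 66 → 432 → 99 → 1458 → 702 → 351 → 153 → 153  (repeats 153)
877: 877 → 1198 → 1243 → 100 → 1  (reaches 1)
878: 878 → 1367 → 587 → 980 → 1241 → 74 → 407 → 407  (repeats 407)
879: 879 → 1584 → 702 → 351 → 153 → 153  (repeats 153)
880: 880 → 1024 → 73 → 370 → 370  (repeats 370)
881: 881 → 1025 → 134 → 92 → 737 → 713 → 371 → 371  (repeats 371)
3-happy: 877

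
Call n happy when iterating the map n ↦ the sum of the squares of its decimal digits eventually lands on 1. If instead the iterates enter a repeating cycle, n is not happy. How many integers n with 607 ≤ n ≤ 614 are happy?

1

607: 607 → 85 → 89 → 145 → 42 → 20 → 4 → 16 → 37 → 58 → 89  (repeats 89)
608: 608 → 100 → 1  (reaches 1)
609: 609 → 117 → 51 → 26 → 40 → 16 → 37 → 58 → 89 → 145 → 42 → 20 → 4 → 16  (repeats 16)
610: 610 → 37 → 58 → 89 → 145 → 42 → 20 → 4 → 16 → 37  (repeats 37)
611: 611 → 38 → 73 → 58 → 89 → 145 → 42 → 20 → 4 → 16 → 37 → 58  (repeats 58)
612: 612 → 41 → 17 → 50 → 25 → 29 → 85 → 89 → 145 → 42 → 20 → 4 → 16 → 37 → 58 → 89  (repeats 89)
613: 613 → 46 → 52 → 29 → 85 → 89 → 145 → 42 → 20 → 4 → 16 → 37 → 58 → 89  (repeats 89)
614: 614 → 53 → 34 → 25 → 29 → 85 → 89 → 145 → 42 → 20 → 4 → 16 → 37 → 58 → 89  (repeats 89)
happy: 608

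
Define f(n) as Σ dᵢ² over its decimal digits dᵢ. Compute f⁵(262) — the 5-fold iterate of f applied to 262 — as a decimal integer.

1

262 → 2² + 6² + 2² = 4 + 36 + 4 = 44
44 → 4² + 4² = 16 + 16 = 32
32 → 3² + 2² = 9 + 4 = 13
13 → 1² + 3² = 1 + 9 = 10
10 → 1² + 0² = 1 + 0 = 1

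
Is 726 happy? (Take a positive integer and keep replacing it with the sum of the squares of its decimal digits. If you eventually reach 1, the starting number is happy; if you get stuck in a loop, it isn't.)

726 → 7² + 2² + 6² = 49 + 4 + 36 = 89
89 → 8² + 9² = 64 + 81 = 145
145 → 1² + 4² + 5² = 1 + 16 + 25 = 42
42 → 4² + 2² = 16 + 4 = 20
20 → 2² + 0² = 4 + 0 = 4
4 → 4² = 16
16 → 1² + 6² = 1 + 36 = 37
37 → 3² + 7² = 9 + 49 = 58
58 → 5² + 8² = 25 + 64 = 89  — 89 already seen; the sequence cycles without reaching 1.

not happy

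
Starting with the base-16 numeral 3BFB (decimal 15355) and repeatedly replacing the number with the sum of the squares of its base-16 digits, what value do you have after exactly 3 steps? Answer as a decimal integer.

110

15355 = (3,11,15,11)_16 → 3² + 11² + 15² + 11² = 476
476 = (1,13,12)_16 → 1² + 13² + 12² = 314
314 = (1,3,10)_16 → 1² + 3² + 10² = 110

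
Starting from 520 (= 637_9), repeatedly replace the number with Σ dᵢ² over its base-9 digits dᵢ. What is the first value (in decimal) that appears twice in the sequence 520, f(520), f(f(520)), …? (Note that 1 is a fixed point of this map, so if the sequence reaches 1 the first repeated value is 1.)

520 = (6,3,7)_9 → 6² + 3² + 7² = 36 + 9 + 49 = 94
94 = (1,1,4)_9 → 1² + 1² + 4² = 1 + 1 + 16 = 18
18 = (2,0)_9 → 2² + 0² = 4 + 0 = 4
4 = (4)_9 → 4² = 16
16 = (1,7)_9 → 1² + 7² = 1 + 49 = 50
50 = (5,5)_9 → 5² + 5² = 25 + 25 = 50  — 50 already appeared earlier.

50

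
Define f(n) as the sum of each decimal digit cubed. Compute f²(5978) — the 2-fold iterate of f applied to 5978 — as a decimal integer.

1073

5978 → 5³ + 9³ + 7³ + 8³ = 125 + 729 + 343 + 512 = 1709
1709 → 1³ + 7³ + 0³ + 9³ = 1 + 343 + 0 + 729 = 1073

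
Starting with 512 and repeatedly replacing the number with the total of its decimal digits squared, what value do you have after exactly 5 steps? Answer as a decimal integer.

61

512 → 5² + 1² + 2² = 30
30 → 3² + 0² = 9
9 → 9² = 81
81 → 8² + 1² = 65
65 → 6² + 5² = 61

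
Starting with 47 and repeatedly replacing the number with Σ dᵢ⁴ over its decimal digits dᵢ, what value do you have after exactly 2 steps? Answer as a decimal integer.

47 → 4⁴ + 7⁴ = 2657
2657 → 2⁴ + 6⁴ + 5⁴ + 7⁴ = 4338

4338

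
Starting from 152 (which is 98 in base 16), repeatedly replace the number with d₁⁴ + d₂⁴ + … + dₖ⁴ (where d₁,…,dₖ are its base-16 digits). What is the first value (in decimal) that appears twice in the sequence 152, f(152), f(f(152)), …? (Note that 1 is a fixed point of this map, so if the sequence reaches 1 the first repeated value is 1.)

1

152 = (9,8)_16 → 9⁴ + 8⁴ = 10657
10657 = (2,9,10,1)_16 → 2⁴ + 9⁴ + 10⁴ + 1⁴ = 16578
16578 = (4,0,12,2)_16 → 4⁴ + 0⁴ + 12⁴ + 2⁴ = 21008
21008 = (5,2,1,0)_16 → 5⁴ + 2⁴ + 1⁴ + 0⁴ = 642
642 = (2,8,2)_16 → 2⁴ + 8⁴ + 2⁴ = 4128
4128 = (1,0,2,0)_16 → 1⁴ + 0⁴ + 2⁴ + 0⁴ = 17
17 = (1,1)_16 → 1⁴ + 1⁴ = 2
2 = (2)_16 → 2⁴ = 16
16 = (1,0)_16 → 1⁴ + 0⁴ = 1  — reached the fixed point 1.
1 → 1, so 1 is the first repeated value.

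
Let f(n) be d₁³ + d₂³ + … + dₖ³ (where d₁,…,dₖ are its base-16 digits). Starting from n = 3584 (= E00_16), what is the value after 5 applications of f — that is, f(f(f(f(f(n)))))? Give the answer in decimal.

560

3584 = (14,0,0)_16 → 14³ + 0³ + 0³ = 2744 + 0 + 0 = 2744
2744 = (10,11,8)_16 → 10³ + 11³ + 8³ = 1000 + 1331 + 512 = 2843
2843 = (11,1,11)_16 → 11³ + 1³ + 11³ = 1331 + 1 + 1331 = 2663
2663 = (10,6,7)_16 → 10³ + 6³ + 7³ = 1000 + 216 + 343 = 1559
1559 = (6,1,7)_16 → 6³ + 1³ + 7³ = 216 + 1 + 343 = 560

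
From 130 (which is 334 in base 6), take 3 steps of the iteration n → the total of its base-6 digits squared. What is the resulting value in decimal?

130 = (3,3,4)_6 → 3² + 3² + 4² = 34
34 = (5,4)_6 → 5² + 4² = 41
41 = (1,0,5)_6 → 1² + 0² + 5² = 26

26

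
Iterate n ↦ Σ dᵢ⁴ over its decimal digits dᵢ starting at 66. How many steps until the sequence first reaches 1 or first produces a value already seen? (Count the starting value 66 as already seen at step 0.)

5

66 → 6⁴ + 6⁴ = 1296 + 1296 = 2592
2592 → 2⁴ + 5⁴ + 9⁴ + 2⁴ = 16 + 625 + 6561 + 16 = 7218
7218 → 7⁴ + 2⁴ + 1⁴ + 8⁴ = 2401 + 16 + 1 + 4096 = 6514
6514 → 6⁴ + 5⁴ + 1⁴ + 4⁴ = 1296 + 625 + 1 + 256 = 2178
2178 → 2⁴ + 1⁴ + 7⁴ + 8⁴ = 16 + 1 + 2401 + 4096 = 6514  — 6514 repeats.
That took 5 steps.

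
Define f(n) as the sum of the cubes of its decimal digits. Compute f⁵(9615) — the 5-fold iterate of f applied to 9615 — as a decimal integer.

141

9615 → 9³ + 6³ + 1³ + 5³ = 729 + 216 + 1 + 125 = 1071
1071 → 1³ + 0³ + 7³ + 1³ = 1 + 0 + 343 + 1 = 345
345 → 3³ + 4³ + 5³ = 27 + 64 + 125 = 216
216 → 2³ + 1³ + 6³ = 8 + 1 + 216 = 225
225 → 2³ + 2³ + 5³ = 8 + 8 + 125 = 141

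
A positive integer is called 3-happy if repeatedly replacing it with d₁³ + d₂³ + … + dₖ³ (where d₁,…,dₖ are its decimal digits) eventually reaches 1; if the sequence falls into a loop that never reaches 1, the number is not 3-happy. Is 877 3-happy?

877 → 1198
1198 → 1243
1243 → 100
100 → 1  — reached 1.

3-happy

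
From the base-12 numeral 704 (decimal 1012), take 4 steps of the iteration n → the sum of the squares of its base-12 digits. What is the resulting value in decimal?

1012 = (7,0,4)_12 → 7² + 0² + 4² = 65
65 = (5,5)_12 → 5² + 5² = 50
50 = (4,2)_12 → 4² + 2² = 20
20 = (1,8)_12 → 1² + 8² = 65

65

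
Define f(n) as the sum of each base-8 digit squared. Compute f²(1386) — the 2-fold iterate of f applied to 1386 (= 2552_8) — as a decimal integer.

53

1386 = (2,5,5,2)_8 → 2² + 5² + 5² + 2² = 58
58 = (7,2)_8 → 7² + 2² = 53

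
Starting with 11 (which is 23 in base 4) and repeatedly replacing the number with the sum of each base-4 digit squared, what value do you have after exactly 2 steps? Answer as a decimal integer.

11 = (2,3)_4 → 2² + 3² = 13
13 = (3,1)_4 → 3² + 1² = 10

10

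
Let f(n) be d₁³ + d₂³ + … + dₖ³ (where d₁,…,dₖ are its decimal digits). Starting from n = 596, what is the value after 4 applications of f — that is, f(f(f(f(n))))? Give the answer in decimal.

596 → 1070
1070 → 344
344 → 155
155 → 251

251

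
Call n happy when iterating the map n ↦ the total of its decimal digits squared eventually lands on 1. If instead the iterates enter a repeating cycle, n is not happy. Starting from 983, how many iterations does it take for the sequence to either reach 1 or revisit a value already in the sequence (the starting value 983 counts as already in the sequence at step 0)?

983 → 9² + 8² + 3² = 154
154 → 1² + 5² + 4² = 42
42 → 4² + 2² = 20
20 → 2² + 0² = 4
4 → 4² = 16
16 → 1² + 6² = 37
37 → 3² + 7² = 58
58 → 5² + 8² = 89
89 → 8² + 9² = 145
145 → 1² + 4² + 5² = 42  — 42 repeats.
That took 10 steps.

10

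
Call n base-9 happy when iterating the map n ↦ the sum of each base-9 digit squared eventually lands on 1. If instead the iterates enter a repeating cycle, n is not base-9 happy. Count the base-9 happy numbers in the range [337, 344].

337: 337 → 33 → 45 → 25 → 53 → 89 → 65 → 53  — not base-9 happy
338: 338 → 42 → 52 → 74 → 68 → 74  — not base-9 happy
339: 339 → 53 → 89 → 65 → 53  — not base-9 happy
340: 340 → 66 → 58 → 52 → 74 → 68 → 74  — not base-9 happy
341: 341 → 81 → 1  — base-9 happy
342: 342 → 20 → 8 → 64 → 50 → 50  — not base-9 happy
343: 343 → 21 → 13 → 17 → 65 → 53 → 89 → 65  — not base-9 happy
344: 344 → 24 → 40 → 32 → 34 → 58 → 52 → 74 → 68 → 74  — not base-9 happy
base-9 happy: 341

1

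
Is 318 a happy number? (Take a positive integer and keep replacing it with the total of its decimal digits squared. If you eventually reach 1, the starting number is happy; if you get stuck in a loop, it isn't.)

not happy

318 → 3² + 1² + 8² = 74
74 → 7² + 4² = 65
65 → 6² + 5² = 61
61 → 6² + 1² = 37
37 → 3² + 7² = 58
58 → 5² + 8² = 89
89 → 8² + 9² = 145
145 → 1² + 4² + 5² = 42
42 → 4² + 2² = 20
20 → 2² + 0² = 4
4 → 4² = 16
16 → 1² + 6² = 37  — 37 already seen; the sequence cycles without reaching 1.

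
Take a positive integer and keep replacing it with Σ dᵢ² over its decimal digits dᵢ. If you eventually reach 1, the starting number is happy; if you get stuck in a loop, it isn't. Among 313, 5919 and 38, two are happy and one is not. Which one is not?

38

313: 313 → 19 → 82 → 68 → 100 → 1  — reaches 1 (happy)
5919: 5919 → 188 → 129 → 86 → 100 → 1  — reaches 1 (happy)
38: 38 → 73 → 58 → 89 → 145 → 42 → 20 → 4 → 16 → 37 → 58  — repeats 58 (not happy)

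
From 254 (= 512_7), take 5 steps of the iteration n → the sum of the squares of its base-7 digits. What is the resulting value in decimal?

2

254 = (5,1,2)_7 → 30
30 = (4,2)_7 → 20
20 = (2,6)_7 → 40
40 = (5,5)_7 → 50
50 = (1,0,1)_7 → 2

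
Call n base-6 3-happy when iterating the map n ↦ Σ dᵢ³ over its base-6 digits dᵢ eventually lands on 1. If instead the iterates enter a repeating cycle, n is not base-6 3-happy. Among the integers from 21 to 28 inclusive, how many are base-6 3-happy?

3

21: 21 → 54 → 28 → 128 → 62 → 73 → 9 → 28  — not base-6 3-happy
22: 22 → 91 → 36 → 1  — base-6 3-happy
23: 23 → 152 → 73 → 9 → 28 → 128 → 62 → 73  — not base-6 3-happy
24: 24 → 64 → 129 → 81 → 36 → 1  — base-6 3-happy
25: 25 → 65 → 190 → 190  — not base-6 3-happy
26: 26 → 72 → 8 → 9 → 28 → 128 → 62 → 73 → 9  — not base-6 3-happy
27: 27 → 91 → 36 → 1  — base-6 3-happy
28: 28 → 128 → 62 → 73 → 9 → 28  — not base-6 3-happy
base-6 3-happy: 22, 24, 27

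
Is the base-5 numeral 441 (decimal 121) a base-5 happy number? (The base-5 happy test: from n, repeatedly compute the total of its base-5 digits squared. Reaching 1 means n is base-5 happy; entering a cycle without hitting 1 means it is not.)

121 = (4,4,1)_5 → 4² + 4² + 1² = 33
33 = (1,1,3)_5 → 1² + 1² + 3² = 11
11 = (2,1)_5 → 2² + 1² = 5
5 = (1,0)_5 → 1² + 0² = 1  — reached 1.

base-5 happy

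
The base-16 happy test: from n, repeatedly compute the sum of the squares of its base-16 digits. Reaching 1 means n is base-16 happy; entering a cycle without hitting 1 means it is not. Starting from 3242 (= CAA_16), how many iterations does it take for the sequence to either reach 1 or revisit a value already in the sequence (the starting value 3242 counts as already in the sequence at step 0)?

3242 = (12,10,10)_16 → 12² + 10² + 10² = 344
344 = (1,5,8)_16 → 1² + 5² + 8² = 90
90 = (5,10)_16 → 5² + 10² = 125
125 = (7,13)_16 → 7² + 13² = 218
218 = (13,10)_16 → 13² + 10² = 269
269 = (1,0,13)_16 → 1² + 0² + 13² = 170
170 = (10,10)_16 → 10² + 10² = 200
200 = (12,8)_16 → 12² + 8² = 208
208 = (13,0)_16 → 13² + 0² = 169
169 = (10,9)_16 → 10² + 9² = 181
181 = (11,5)_16 → 11² + 5² = 146
146 = (9,2)_16 → 9² + 2² = 85
85 = (5,5)_16 → 5² + 5² = 50
50 = (3,2)_16 → 3² + 2² = 13
13 = (13)_16 → 13² = 169  — 169 repeats.
That took 15 steps.

15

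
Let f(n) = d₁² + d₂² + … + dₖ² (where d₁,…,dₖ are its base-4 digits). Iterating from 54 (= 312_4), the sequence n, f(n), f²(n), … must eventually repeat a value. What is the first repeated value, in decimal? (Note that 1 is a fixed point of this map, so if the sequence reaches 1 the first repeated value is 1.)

1

54 = (3,1,2)_4 → 3² + 1² + 2² = 14
14 = (3,2)_4 → 3² + 2² = 13
13 = (3,1)_4 → 3² + 1² = 10
10 = (2,2)_4 → 2² + 2² = 8
8 = (2,0)_4 → 2² + 0² = 4
4 = (1,0)_4 → 1² + 0² = 1  — reached the fixed point 1.
1 → 1, so 1 is the first repeated value.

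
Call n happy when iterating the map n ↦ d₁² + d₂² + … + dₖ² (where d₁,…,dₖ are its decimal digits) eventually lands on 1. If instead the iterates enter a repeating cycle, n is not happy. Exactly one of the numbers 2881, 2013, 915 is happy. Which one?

2881

2881: 2881 → 133 → 19 → 82 → 68 → 100 → 1  — reaches 1 (happy)
2013: 2013 → 14 → 17 → 50 → 25 → 29 → 85 → 89 → 145 → 42 → 20 → 4 → 16 → 37 → 58 → 89  — repeats 89 (not happy)
915: 915 → 107 → 50 → 25 → 29 → 85 → 89 → 145 → 42 → 20 → 4 → 16 → 37 → 58 → 89  — repeats 89 (not happy)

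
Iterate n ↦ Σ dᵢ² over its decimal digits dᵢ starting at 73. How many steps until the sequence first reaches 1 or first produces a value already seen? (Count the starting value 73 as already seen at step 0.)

73 → 7² + 3² = 58
58 → 5² + 8² = 89
89 → 8² + 9² = 145
145 → 1² + 4² + 5² = 42
42 → 4² + 2² = 20
20 → 2² + 0² = 4
4 → 4² = 16
16 → 1² + 6² = 37
37 → 3² + 7² = 58  — 58 repeats.
That took 9 steps.

9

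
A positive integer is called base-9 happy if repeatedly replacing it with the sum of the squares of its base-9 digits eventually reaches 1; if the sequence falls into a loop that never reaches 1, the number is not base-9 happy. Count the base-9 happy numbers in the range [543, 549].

1

543: 543 → 81 → 1  (reaches 1)
544: 544 → 88 → 50 → 50  (repeats 50)
545: 545 → 97 → 51 → 61 → 85 → 17 → 65 → 53 → 89 → 65  (repeats 65)
546: 546 → 108 → 10 → 2 → 4 → 16 → 50 → 50  (repeats 50)
547: 547 → 121 → 33 → 45 → 25 → 53 → 89 → 65 → 53  (repeats 53)
548: 548 → 136 → 38 → 20 → 8 → 64 → 50 → 50  (repeats 50)
549: 549 → 85 → 17 → 65 → 53 → 89 → 65  (repeats 65)
base-9 happy: 543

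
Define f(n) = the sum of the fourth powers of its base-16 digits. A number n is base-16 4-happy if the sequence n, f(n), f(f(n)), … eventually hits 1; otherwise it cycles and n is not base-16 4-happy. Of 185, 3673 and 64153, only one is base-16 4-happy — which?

64153

185: 185 → 21202 → 29218 → 2449 → 13123 → 499 → 50707 → 22114 → 3233 → 30737 → 6499 → 7939 → 50707  — repeats 50707 (not base-16 4-happy)
3673: 3673 → 45602 → 14689 → 7939 → 50707 → 22114 → 3233 → 30737 → 6499 → 7939  — repeats 7939 (not base-16 4-happy)
64153: 64153 → 73747 → 99 → 1377 → 1922 → 6513 → 8964 → 353 → 1298 → 642 → 4128 → 17 → 2 → 16 → 1  — reaches 1 (base-16 4-happy)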